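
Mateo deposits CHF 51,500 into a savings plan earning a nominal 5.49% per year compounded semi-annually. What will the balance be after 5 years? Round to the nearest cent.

With 2 periods per year: i = 0.02745, n = 10.
FV = PV·(1+i)^n = 51,500 × 1.311013 = 67,517.1643

CHF 67,517.16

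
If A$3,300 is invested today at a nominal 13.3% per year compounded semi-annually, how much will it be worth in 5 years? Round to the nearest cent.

With 2 periods per year: i = 0.0665, n = 10.
FV = 3,300 × (1 + 0.0665)^10 = 6,282.3559

A$6,282.36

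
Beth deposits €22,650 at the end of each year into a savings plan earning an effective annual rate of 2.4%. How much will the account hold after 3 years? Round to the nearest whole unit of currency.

€69,594

FV = PMT · [(1+i)^n − 1] / i = 22650 · 3.072576 = 69,593.8464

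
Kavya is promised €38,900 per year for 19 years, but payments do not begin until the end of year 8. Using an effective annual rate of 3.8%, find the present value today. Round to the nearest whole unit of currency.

PV at t=7 (ordinary 19-year annuity): 38900 × a(19|0.038) = 38900 × 13.359916 = 519,700.7456
Discount back 7 years: 519,700.7456 × (1+0.038)^(−7) = 519,700.7456 × 0.770227 = 400,287.3498

€400,287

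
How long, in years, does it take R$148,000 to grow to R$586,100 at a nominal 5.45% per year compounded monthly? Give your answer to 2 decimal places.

25.31 years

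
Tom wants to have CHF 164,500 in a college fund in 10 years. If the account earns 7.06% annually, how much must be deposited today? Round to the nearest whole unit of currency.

CHF 83,156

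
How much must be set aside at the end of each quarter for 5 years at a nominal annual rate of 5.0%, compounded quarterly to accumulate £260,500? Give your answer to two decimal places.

Periodic rate i = 0.05/4 = 0.0125; n = 5 × 4 = 20 periods.
FV-annuity factor = 22.562979; PMT = 260500 / 22.562979 = 11,545.4615

£11,545.46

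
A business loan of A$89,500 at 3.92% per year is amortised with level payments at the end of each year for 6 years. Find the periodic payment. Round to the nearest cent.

PMT = 89500 / ( [1 − (1+0.0392)^(−6)] / 0.0392 ) = 89500 / 5.255817 = 17,028.7510

A$17,028.75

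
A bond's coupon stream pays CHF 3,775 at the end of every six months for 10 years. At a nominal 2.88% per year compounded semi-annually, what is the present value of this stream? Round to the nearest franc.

Periodic rate i = 0.0288/2 = 0.0144; n = 10 × 2 = 20 periods.
PV = PMT · [1 − (1+i)^(−n)] / i = 3775 · 17.270617 = 65,196.5793

CHF 65,197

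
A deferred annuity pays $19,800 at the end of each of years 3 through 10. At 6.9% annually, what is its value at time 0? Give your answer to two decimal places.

$103,863.59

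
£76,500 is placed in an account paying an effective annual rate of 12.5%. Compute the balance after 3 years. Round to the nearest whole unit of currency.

£108,923

76,500 × (1+0.125)^3 = 76,500 × 1.423828 = 108,922.8516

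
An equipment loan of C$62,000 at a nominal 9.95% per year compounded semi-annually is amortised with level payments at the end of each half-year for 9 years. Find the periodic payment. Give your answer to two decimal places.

C$5,293.51

Periodic rate i = 0.0995/2 = 0.04975; n = 9 × 2 = 18 periods.
PMT = 62000 / ( [1 − (1+0.04975)^(−18)] / 0.04975 ) = 62000 / 11.712452 = 5,293.5114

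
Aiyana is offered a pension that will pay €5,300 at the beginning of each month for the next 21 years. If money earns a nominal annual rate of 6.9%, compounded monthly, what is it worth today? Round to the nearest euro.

Periodic rate i = 0.069/12 = 0.00575; n = 21 × 12 = 252 periods.
Annuity factor a(252|0.00575) × (1+i) = 133.671795; PV = 5300 × 133.671795 = 708,460.5139
(Beginning-of-period payments → annuity-due factor ×(1+i).)

€708,461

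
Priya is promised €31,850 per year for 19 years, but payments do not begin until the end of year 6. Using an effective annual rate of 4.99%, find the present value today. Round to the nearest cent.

€301,982.62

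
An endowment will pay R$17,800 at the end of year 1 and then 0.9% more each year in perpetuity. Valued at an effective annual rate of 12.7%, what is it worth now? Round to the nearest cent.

R$150,847.46

PV = D₁/(r − g) = 17800/(0.127 − 0.009) = 150,847.4576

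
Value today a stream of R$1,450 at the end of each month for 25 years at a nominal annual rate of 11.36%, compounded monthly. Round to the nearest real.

R$144,100

Periodic rate i = 0.1136/12 = 0.00946667; n = 25 × 12 = 300 periods.
PV = 1450 × [1 − (1+0.00946667)^(−300)] / 0.00946667 = 1450 × 99.379080 = 144,099.6658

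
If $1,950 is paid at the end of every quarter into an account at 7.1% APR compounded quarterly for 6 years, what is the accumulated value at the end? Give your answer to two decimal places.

Periodic rate i = 0.071/4 = 0.01775; n = 6 × 4 = 24 periods.
FV = 1950 × [(1+0.01775)^24 − 1] / 0.01775 = 1950 × 29.600578 = 57,721.1280

$57,721.13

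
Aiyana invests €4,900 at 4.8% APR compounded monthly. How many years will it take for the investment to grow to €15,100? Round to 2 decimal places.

Periodic rate i = 0.048/12 = 0.004.
(1+i)^n = 15100/4900 = 3.08163, so n = ln 3.08163 / ln 1.004 = 281.9272 months
= 281.9272/12 years

23.49 years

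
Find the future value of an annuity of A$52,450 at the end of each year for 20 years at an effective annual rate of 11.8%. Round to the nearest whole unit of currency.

A$3,692,642

FV = PMT · [(1+i)^n − 1] / i = 52450 · 70.403092 = 3,692,642.1745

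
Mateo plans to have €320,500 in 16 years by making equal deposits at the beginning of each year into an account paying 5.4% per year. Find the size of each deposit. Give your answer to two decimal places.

€12,441.55

PMT = 320500 / ( [(1+0.054)^16 − 1] / 0.054 × (1+i) ) = 320500 / 25.760460 = 12,441.5478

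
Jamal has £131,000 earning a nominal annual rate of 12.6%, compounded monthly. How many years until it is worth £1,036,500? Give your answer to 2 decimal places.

16.50 years

Periodic rate i = 0.126/12 = 0.0105.
n = ln(1.0365e+06/131000) / ln(1+0.0105) = ln(7.91221) / 0.010445 = 198.0236 months
= 198.0236/12 years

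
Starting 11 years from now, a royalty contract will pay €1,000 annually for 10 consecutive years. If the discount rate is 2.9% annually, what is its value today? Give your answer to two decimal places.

Value one period before first payment (t=10): 1000 × [1 − (1+0.029)^(−10)] / 0.029 = 1000 × 8.573902 = 8,573.9016
Discount back 10 years: 8,573.9016 × (1+0.029)^(−10) = 8,573.9016 × 0.751357 = 6,442.0597

€6,442.06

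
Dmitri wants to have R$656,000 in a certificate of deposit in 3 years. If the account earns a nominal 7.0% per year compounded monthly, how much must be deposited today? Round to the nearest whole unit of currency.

With 12 periods per year: i = 0.00583333, n = 36.
Discount factor = (1+0.00583333)^(−36) = 0.811079; PV = 656,000 × 0.811079 = 532,067.7960

R$532,068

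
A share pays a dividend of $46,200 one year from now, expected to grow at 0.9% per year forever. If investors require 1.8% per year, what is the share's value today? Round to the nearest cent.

$5,133,333.33

PV = PMT / (i − g) = 46200 / (0.018 − 0.009) = 46200 / 0.009000 = 5,133,333.3333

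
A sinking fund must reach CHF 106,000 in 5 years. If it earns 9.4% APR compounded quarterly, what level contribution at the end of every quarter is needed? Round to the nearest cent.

CHF 4,212.62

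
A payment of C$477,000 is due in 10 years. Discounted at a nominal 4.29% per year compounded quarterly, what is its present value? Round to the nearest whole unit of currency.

C$311,314

i = 0.0429/4 = 0.010725 per quarter; n = 10·4 = 40.
PV = FV·(1+i)^(−n) = 477,000 × 0.652649 = 311,313.5756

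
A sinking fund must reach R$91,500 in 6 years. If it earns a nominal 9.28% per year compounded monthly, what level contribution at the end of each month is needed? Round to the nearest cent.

i = 0.0928/12 = 0.00773333 per month; n = 6·12 = 72.
PMT = 91500 / ( [(1+0.00773333)^72 − 1] / 0.00773333 ) = 91500 / 95.863639 = 954.4808

R$954.48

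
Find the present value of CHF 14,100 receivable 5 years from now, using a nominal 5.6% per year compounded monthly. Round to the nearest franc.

i = 0.056/12 = 0.00466667 per month; n = 5·12 = 60.
PV = FV·(1+i)^(−n) = 14,100 × 0.756276 = 10,663.4937

CHF 10,663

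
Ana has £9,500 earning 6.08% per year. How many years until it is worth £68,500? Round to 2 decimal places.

33.47 years

n = ln(68500/9500) / ln(1+0.0608) = ln(7.21053) / 0.059023 = 33.4705 years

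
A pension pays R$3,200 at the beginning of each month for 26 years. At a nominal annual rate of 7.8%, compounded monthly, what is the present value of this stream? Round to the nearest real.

R$429,870

With 12 periods per year: i = 0.0065, n = 312.
PV = 3200 × [1 − (1+0.0065)^(−312)] / 0.0065 × (1+i) = 3200 × 134.334470 = 429,870.3054
Payments are at the start of each period, so multiply by (1+i).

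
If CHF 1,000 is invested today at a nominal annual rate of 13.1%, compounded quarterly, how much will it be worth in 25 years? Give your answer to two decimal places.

CHF 25,091.14

i = 0.131/4 = 0.03275 per quarter; n = 25·4 = 100.
FV = PV·(1+i)^n = 1,000 × 25.091138 = 25,091.1383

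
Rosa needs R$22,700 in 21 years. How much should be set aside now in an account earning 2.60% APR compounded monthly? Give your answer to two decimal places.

R$13,157.02

i = 0.026/12 = 0.00216667 per month; n = 21·12 = 252.
PV = FV·(1+i)^(−n) = 22,700 × 0.579604 = 13,157.0215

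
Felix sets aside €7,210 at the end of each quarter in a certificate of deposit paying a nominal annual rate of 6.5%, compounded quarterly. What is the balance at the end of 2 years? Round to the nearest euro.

€61,069

i = 0.065/4 = 0.01625 per quarter; n = 2·4 = 8.
Accumulation factor s(8|0.01625) = 8.470092; FV = 7210 × 8.470092 = 61,069.3619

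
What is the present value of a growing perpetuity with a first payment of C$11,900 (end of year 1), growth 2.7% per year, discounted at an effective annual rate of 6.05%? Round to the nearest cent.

C$355,223.88

PV = PMT / (i − g) = 11900 / (0.0605 − 0.027) = 11900 / 0.033500 = 355,223.8806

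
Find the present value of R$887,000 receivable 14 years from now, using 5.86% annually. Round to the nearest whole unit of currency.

R$399,648

Discount factor = (1+0.0586)^(−14) = 0.450561; PV = 887,000 × 0.450561 = 399,647.5590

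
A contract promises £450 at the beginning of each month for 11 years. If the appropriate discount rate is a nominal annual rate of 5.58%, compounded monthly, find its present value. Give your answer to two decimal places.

With 12 periods per year: i = 0.00465, n = 132.
PV = 450 × [1 − (1+0.00465)^(−132)] / 0.00465 × (1+i) = 450 × 98.939513 = 44,522.7808
Payments are at the start of each period, so multiply by (1+i).

£44,522.78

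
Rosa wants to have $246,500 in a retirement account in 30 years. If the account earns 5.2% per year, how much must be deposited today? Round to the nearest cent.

Discount factor = (1+0.052)^(−30) = 0.218538; PV = 246,500 × 0.218538 = 53,869.7213

$53,869.72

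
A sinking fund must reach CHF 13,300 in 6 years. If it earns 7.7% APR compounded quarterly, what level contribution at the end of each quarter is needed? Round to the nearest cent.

CHF 441.20

Periodic rate i = 0.077/4 = 0.01925; n = 6 × 4 = 24 periods.
PMT = 13300 / ( [(1+0.01925)^24 − 1] / 0.01925 ) = 13300 / 30.145028 = 441.2005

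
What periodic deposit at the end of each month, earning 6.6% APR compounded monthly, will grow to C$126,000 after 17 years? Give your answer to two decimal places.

C$336.15

Periodic rate i = 0.066/12 = 0.0055; n = 17 × 12 = 204 periods.
PMT = 126000 / ( [(1+0.0055)^204 − 1] / 0.0055 ) = 126000 / 374.829746 = 336.1526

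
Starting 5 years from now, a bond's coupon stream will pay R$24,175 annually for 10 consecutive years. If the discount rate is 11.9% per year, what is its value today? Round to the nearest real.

R$87,477

Value one period before first payment (t=4): 24175 × [1 − (1+0.119)^(−10)] / 0.119 = 24175 × 5.673427 = 137,155.1021
Discount back 4 years: 137,155.1021 × (1+0.119)^(−4) = 137,155.1021 × 0.637793 = 87,476.5450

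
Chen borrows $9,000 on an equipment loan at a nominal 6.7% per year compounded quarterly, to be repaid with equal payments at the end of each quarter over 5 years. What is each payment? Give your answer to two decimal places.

With 4 periods per year: i = 0.01675, n = 20.
Annuity-PV factor = 16.876079; PMT = 9000 / 16.876079 = 533.2992

$533.30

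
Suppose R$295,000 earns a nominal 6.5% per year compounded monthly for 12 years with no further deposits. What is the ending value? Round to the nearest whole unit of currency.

With 12 periods per year: i = 0.00541667, n = 144.
FV = 295,000 × (1 + 0.00541667)^144 = 642,181.1660

R$642,181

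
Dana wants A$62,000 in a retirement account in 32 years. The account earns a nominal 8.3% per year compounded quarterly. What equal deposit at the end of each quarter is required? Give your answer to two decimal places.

A$100.06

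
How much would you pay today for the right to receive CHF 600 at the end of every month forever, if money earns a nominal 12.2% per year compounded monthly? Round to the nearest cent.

CHF 59,016.39

Periodic rate i = 0.122/12 = 0.0101667.
PV = C/r = 600/0.0101667 = 59,016.3934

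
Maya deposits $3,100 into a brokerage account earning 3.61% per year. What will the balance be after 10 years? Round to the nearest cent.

FV = 3,100 × (1 + 0.0361)^10 = 4,419.5539

$4,419.55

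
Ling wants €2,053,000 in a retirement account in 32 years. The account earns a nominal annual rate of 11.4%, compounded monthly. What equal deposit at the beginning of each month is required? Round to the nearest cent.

€525.82

With 12 periods per year: i = 0.0095, n = 384.
FV-annuity factor × (1+i) = 3904.350767; PMT = 2.053e+06 / 3904.350767 = 525.8237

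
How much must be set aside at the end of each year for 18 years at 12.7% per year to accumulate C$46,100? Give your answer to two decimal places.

FV-annuity factor = 59.863111; PMT = 46100 / 59.863111 = 770.0903

C$770.09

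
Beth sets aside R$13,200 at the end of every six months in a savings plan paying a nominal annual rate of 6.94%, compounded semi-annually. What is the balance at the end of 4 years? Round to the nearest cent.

R$119,354.88

i = 0.0694/2 = 0.0347 per half-year; n = 4·2 = 8.
FV = PMT · [(1+i)^n − 1] / i = 13200 · 9.042036 = 119,354.8803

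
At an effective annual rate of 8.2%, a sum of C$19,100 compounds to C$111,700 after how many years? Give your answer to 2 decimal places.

22.41 years

n = ln(111700/19100) / ln(1+0.082) = ln(5.84817) / 0.078811 = 22.4096 years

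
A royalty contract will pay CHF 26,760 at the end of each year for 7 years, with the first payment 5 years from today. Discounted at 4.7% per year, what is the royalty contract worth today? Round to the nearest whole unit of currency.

CHF 130,269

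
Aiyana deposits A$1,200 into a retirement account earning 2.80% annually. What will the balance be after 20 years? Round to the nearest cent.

FV = PV·(1+i)^n = 1,200 × 1.737250 = 2,084.6999

A$2,084.70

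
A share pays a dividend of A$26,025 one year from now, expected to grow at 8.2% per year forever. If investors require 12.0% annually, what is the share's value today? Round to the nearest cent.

PV = D₁/(r − g) = 26025/(0.12 − 0.082) = 684,868.4211

A$684,868.42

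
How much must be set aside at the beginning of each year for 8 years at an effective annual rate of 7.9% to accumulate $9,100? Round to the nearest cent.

$795.76

PMT = 9100 / ( [(1+0.079)^8 − 1] / 0.079 × (1+i) ) = 9100 / 11.435542 = 795.7646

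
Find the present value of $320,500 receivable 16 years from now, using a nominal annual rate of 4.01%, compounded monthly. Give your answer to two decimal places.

$168,907.61

With 12 periods per year: i = 0.00334167, n = 192.
PV = 320,500 / (1 + 0.00334167)^192 = 320,500 / 1.897487 = 168,907.6137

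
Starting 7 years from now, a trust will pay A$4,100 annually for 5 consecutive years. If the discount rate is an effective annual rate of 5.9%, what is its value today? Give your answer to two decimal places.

A$12,277.68

Value one period before first payment (t=6): 4100 × [1 − (1+0.059)^(−5)] / 0.059 = 4100 × 4.223848 = 17,317.7764
Discount back 6 years: 17,317.7764 × (1+0.059)^(−6) = 17,317.7764 × 0.708964 = 12,277.6816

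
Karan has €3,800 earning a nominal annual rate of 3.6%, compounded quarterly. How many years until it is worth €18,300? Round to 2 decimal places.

Periodic rate i = 0.036/4 = 0.009.
(1+i)^n = 18300/3800 = 4.81579, so n = ln 4.81579 / ln 1.009 = 175.4403 quarters
= 175.4403/4 years

43.86 years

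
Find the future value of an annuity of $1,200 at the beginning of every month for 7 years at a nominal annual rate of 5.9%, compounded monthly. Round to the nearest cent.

i = 0.059/12 = 0.00491667 per month; n = 7·12 = 84.
Accumulation factor s(84|0.00491667) × (1+i) = 104.201278; FV = 1200 × 104.201278 = 125,041.5340
(Beginning-of-period payments → annuity-due factor ×(1+i).)

$125,041.53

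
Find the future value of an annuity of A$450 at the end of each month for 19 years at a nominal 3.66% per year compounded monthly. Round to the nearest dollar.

i = 0.0366/12 = 0.00305 per month; n = 19·12 = 228.
Accumulation factor s(228|0.00305) = 328.652590; FV = 450 × 328.652590 = 147,893.6654

A$147,894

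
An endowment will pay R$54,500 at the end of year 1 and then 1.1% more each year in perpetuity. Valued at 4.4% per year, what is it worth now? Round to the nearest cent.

R$1,651,515.15

PV = D₁/(r − g) = 54500/(0.044 − 0.011) = 1,651,515.1515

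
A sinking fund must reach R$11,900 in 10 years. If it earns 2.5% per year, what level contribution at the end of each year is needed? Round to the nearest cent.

PMT = 11900 / ( [(1+0.025)^10 − 1] / 0.025 ) = 11900 / 11.203382 = 1,062.1793

R$1,062.18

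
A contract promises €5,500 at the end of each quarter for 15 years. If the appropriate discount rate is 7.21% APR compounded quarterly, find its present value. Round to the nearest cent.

i = 0.0721/4 = 0.018025 per quarter; n = 15·4 = 60.
PV = 5500 × [1 − (1+0.018025)^(−60)] / 0.018025 = 5500 × 36.484428 = 200,664.3531

€200,664.35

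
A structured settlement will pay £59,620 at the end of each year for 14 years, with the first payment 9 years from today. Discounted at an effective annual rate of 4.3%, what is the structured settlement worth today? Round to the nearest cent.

£440,909.72

Value one period before first payment (t=8): 59620 × [1 − (1+0.043)^(−14)] / 0.043 = 59620 × 10.356957 = 617,481.7765
Discount back 8 years: 617,481.7765 × (1+0.043)^(−8) = 617,481.7765 × 0.714045 = 440,909.7245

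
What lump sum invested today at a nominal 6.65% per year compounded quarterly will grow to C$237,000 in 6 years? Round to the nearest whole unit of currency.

C$159,547

Periodic rate i = 0.0665/4 = 0.016625; n = 6 × 4 = 24 periods.
PV = 237,000 / (1 + 0.016625)^24 = 237,000 / 1.485453 = 159,547.3145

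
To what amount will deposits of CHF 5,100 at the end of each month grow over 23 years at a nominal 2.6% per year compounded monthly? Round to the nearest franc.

CHF 1,923,804

With 12 periods per year: i = 0.00216667, n = 276.
FV = 5100 × [(1+0.00216667)^276 − 1] / 0.00216667 = 5100 × 377.216406 = 1,923,803.6709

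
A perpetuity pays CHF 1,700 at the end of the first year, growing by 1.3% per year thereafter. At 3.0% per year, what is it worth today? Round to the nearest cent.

CHF 100,000.00

PV = D₁/(r − g) = 1700/(0.03 − 0.013) = 100,000.0000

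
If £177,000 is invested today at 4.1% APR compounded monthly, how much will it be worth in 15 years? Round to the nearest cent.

Periodic rate i = 0.041/12 = 0.00341667; n = 15 × 12 = 180 periods.
FV = 177,000 × (1 + 0.00341667)^180 = 327,046.2161

£327,046.22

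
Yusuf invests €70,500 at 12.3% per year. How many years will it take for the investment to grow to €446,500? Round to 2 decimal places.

n = ln(446500/70500) / ln(1+0.123) = ln(6.33333) / 0.116004 = 15.9118 years

15.91 years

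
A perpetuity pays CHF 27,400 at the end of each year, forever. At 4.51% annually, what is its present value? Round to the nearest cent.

CHF 607,538.80

PV = PMT / i = 27400 / 0.0451 = 607,538.8027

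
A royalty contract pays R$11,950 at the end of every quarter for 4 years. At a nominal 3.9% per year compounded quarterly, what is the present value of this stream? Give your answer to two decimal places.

R$176,239.96

i = 0.039/4 = 0.00975 per quarter; n = 4·4 = 16.
PV = 11950 × [1 − (1+0.00975)^(−16)] / 0.00975 = 11950 × 14.748114 = 176,239.9618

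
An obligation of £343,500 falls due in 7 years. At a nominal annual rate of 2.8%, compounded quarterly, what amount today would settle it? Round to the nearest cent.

£282,554.07

i = 0.028/4 = 0.007 per quarter; n = 7·4 = 28.
Discount factor = (1+0.007)^(−28) = 0.822574; PV = 343,500 × 0.822574 = 282,554.0690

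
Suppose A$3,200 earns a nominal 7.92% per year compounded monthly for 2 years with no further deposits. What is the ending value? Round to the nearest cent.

i = 0.0792/12 = 0.0066 per month; n = 2·12 = 24.
3,200 × (1+0.0066)^24 = 3,200 × 1.171025 = 3,747.2805

A$3,747.28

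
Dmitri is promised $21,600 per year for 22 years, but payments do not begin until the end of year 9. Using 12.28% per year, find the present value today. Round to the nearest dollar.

Value one period before first payment (t=8): 21600 × [1 − (1+0.1228)^(−22)] / 0.1228 = 21600 × 7.506309 = 162,136.2704
Discount back 8 years: 162,136.2704 × (1+0.1228)^(−8) = 162,136.2704 × 0.395896 = 64,189.0498

$64,189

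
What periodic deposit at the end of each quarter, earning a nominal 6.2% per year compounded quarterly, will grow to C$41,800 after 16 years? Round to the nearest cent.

C$386.53

i = 0.062/4 = 0.0155 per quarter; n = 16·4 = 64.
PMT = 41800 / ( [(1+0.0155)^64 − 1] / 0.0155 ) = 41800 / 108.140667 = 386.5336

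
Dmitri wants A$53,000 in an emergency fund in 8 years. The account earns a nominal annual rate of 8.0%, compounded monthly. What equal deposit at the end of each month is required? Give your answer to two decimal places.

With 12 periods per year: i = 0.00666667, n = 96.
FV-annuity factor = 133.868583; PMT = 53000 / 133.868583 = 395.9107

A$395.91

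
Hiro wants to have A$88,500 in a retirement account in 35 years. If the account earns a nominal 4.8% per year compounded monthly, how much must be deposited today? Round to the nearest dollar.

A$16,549

Periodic rate i = 0.048/12 = 0.004; n = 35 × 12 = 420 periods.
PV = 88,500 / (1 + 0.004)^420 = 88,500 / 5.347606 = 16,549.4624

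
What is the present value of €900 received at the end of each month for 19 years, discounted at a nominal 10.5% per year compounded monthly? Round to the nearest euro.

i = 0.105/12 = 0.00875 per month; n = 19·12 = 228.
PV = PMT · [1 − (1+i)^(−n)] / i = 900 · 98.605822 = 88,745.2401

€88,745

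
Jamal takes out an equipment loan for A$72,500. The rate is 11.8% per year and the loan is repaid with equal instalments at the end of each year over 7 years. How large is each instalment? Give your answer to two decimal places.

PMT = 72500 / ( [1 − (1+0.118)^(−7)] / 0.118 ) = 72500 / 4.592846 = 15,785.4197

A$15,785.42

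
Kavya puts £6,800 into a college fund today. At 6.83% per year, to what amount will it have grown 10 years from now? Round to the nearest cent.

6,800 × (1+0.0683)^10 = 6,800 × 1.936120 = 13,165.6164

£13,165.62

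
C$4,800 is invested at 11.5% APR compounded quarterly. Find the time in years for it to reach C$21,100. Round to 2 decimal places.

13.06 years

Periodic rate i = 0.115/4 = 0.02875.
n = ln(21100/4800) / ln(1+0.02875) = ln(4.39583) / 0.028344 = 52.2379 quarters
= 52.2379/4 years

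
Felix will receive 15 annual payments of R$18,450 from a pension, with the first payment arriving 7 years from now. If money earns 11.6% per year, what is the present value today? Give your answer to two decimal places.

R$66,458.58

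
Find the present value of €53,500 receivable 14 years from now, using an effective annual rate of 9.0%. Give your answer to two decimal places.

PV = FV·(1+i)^(−n) = 53,500 × 0.299246 = 16,009.6859

€16,009.69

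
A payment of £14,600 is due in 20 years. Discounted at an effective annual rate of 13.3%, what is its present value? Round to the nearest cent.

£1,201.59

Discount factor = (1+0.133)^(−20) = 0.082300; PV = 14,600 × 0.082300 = 1,201.5854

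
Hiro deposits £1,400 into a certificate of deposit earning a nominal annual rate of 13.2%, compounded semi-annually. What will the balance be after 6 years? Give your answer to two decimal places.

With 2 periods per year: i = 0.066, n = 12.
FV = 1,400 × (1 + 0.066)^12 = 3,014.4945

£3,014.49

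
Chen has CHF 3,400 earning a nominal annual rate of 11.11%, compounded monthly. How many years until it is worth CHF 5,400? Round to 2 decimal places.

Periodic rate i = 0.1111/12 = 0.00925833.
n = ln(5400/3400) / ln(1+0.00925833) = ln(1.58824) / 0.009216 = 50.1993 months
= 50.1993/12 years

4.18 years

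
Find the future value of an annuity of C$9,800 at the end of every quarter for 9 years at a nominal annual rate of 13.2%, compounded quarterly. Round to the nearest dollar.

C$658,735

Periodic rate i = 0.132/4 = 0.033; n = 9 × 4 = 36 periods.
FV = 9800 × [(1+0.033)^36 − 1] / 0.033 = 9800 × 67.217855 = 658,734.9782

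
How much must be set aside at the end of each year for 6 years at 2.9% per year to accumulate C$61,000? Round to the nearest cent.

C$9,454.15

FV-annuity factor = 6.452190; PMT = 61000 / 6.452190 = 9,454.1542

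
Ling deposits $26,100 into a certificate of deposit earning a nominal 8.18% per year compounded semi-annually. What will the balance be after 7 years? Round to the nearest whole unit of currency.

i = 0.0818/2 = 0.0409 per half-year; n = 7·2 = 14.
FV = 26,100 × (1 + 0.0409)^14 = 45,747.4222

$45,747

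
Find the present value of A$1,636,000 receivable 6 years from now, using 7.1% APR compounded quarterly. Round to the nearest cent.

A$1,072,498.35

Periodic rate i = 0.071/4 = 0.01775; n = 6 × 4 = 24 periods.
PV = FV·(1+i)^(−n) = 1,636,000 × 0.655561 = 1,072,498.3534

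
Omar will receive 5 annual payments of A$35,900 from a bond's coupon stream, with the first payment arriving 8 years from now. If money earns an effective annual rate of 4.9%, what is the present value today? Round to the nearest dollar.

A$111,507

PV at t=7 (ordinary 5-year annuity): 35900 × a(5|0.049) = 35900 × 4.341471 = 155,858.8042
PV₀ = 155,858.8042 / (1+0.049)^7 = 155,858.8042 / 1.397747 = 111,507.2031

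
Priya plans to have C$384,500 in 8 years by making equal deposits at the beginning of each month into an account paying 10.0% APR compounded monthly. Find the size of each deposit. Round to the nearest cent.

Periodic rate i = 0.1/12 = 0.00833333; n = 8 × 12 = 96 periods.
FV-annuity factor × (1+i) = 147.399251; PMT = 384500 / 147.399251 = 2,608.5614

C$2,608.56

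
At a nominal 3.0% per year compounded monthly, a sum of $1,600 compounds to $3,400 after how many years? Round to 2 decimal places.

Periodic rate i = 0.03/12 = 0.0025.
(1+i)^n = 3400/1600 = 2.12500, so n = ln 2.12500 / ln 1.0025 = 301.8855 months
= 301.8855/12 years

25.16 years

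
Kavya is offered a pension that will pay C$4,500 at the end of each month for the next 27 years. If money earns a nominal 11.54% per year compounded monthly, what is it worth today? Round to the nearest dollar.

C$446,877

Periodic rate i = 0.1154/12 = 0.00961667; n = 27 × 12 = 324 periods.
Annuity factor a(324|0.00961667) = 99.305920; PV = 4500 × 99.305920 = 446,876.6415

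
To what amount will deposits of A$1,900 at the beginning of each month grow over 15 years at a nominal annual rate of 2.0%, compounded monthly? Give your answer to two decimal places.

With 12 periods per year: i = 0.00166667, n = 180.
FV = 1900 × [(1+0.00166667)^180 − 1] / 0.00166667 × (1+i) = 1900 × 210.062577 = 399,118.8971
(annuity-due: payments at period start, so ×(1+i).)

A$399,118.90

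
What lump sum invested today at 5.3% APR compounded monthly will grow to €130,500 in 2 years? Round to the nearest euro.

i = 0.053/12 = 0.00441667 per month; n = 2·12 = 24.
PV = 130,500 / (1 + 0.00441667)^24 = 130,500 / 1.111562 = 117,402.3146

€117,402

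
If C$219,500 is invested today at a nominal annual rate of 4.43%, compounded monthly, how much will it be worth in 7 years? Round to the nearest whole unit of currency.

C$299,131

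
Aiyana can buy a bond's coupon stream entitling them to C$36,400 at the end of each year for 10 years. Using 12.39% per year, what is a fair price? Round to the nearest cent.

PV = 36400 × [1 − (1+0.1239)^(−10)] / 0.1239 = 36400 × 5.561151 = 202,425.8841

C$202,425.88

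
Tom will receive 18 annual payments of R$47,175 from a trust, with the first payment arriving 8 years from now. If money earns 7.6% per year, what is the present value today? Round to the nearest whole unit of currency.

PV at t=7 (ordinary 18-year annuity): 47175 × a(18|0.076) = 47175 × 9.637709 = 454,658.9432
Discount back 7 years: 454,658.9432 × (1+0.076)^(−7) = 454,658.9432 × 0.598845 = 272,270.0297

R$272,270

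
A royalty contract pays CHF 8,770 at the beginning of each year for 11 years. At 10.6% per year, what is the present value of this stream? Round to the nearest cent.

PV = 8770 × [1 − (1+0.106)^(−11)] / 0.106 × (1+i) = 8770 × 6.989330 = 61,296.4241
(annuity-due: payments at period start, so ×(1+i).)

CHF 61,296.42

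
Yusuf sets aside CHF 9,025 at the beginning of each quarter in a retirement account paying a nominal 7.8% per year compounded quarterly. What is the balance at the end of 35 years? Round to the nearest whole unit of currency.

With 4 periods per year: i = 0.0195, n = 140.
Accumulation factor s(140|0.0195) × (1+i) = 728.562951; FV = 9025 × 728.562951 = 6,575,280.6287
Payments are at the start of each period, so multiply by (1+i).

CHF 6,575,281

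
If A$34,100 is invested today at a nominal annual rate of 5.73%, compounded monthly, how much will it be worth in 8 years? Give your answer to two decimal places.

With 12 periods per year: i = 0.004775, n = 96.
34,100 × (1+0.004775)^96 = 34,100 × 1.579817 = 53,871.7610

A$53,871.76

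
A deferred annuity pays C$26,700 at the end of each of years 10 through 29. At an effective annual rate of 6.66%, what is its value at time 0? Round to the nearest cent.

C$162,599.59

Value one period before first payment (t=9): 26700 × [1 − (1+0.0666)^(−20)] / 0.0666 = 26700 × 10.879837 = 290,491.6546
PV₀ = 290,491.6546 / (1+0.0666)^9 = 290,491.6546 / 1.786546 = 162,599.5900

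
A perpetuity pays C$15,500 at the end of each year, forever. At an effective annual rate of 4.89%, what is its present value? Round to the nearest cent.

PV = PMT / i = 15500 / 0.0489 = 316,973.4151

C$316,973.42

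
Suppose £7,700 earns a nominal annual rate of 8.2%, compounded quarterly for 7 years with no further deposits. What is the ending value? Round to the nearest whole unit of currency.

£13,591

Periodic rate i = 0.082/4 = 0.0205; n = 7 × 4 = 28 periods.
FV = 7,700 × (1 + 0.0205)^28 = 13,591.1116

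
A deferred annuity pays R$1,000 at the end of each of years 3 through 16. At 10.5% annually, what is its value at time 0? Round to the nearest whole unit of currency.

R$5,872

PV at t=2 (ordinary 14-year annuity): 1000 × a(14|0.105) = 1000 × 7.170176 = 7,170.1762
PV₀ = 7,170.1762 / (1+0.105)^2 = 7,170.1762 / 1.221025 = 5,872.2599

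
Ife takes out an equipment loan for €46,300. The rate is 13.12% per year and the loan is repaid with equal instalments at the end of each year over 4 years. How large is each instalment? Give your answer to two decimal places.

€15,604.62

Annuity-PV factor = 2.967070; PMT = 46300 / 2.967070 = 15,604.6187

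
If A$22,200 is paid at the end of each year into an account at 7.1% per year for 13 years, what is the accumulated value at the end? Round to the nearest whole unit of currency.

FV = 22200 × [(1+0.071)^13 − 1] / 0.071 = 22200 × 20.271665 = 450,030.9687

A$450,031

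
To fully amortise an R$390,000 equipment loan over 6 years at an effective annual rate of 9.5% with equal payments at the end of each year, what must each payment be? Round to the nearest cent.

R$88,238.78

PMT = 390000 / ( [1 − (1+0.095)^(−6)] / 0.095 ) = 390000 / 4.419825 = 88,238.7802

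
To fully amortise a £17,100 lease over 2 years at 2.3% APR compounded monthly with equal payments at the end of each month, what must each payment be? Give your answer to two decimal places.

£729.70

Periodic rate i = 0.023/12 = 0.00191667; n = 2 × 12 = 24 periods.
Annuity-PV factor = 23.434429; PMT = 17100 / 23.434429 = 729.6956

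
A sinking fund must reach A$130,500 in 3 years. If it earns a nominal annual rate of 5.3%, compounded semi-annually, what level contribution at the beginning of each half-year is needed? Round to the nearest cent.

A$19,827.58

i = 0.053/2 = 0.0265 per half-year; n = 3·2 = 6.
PMT = 130500 / ( [(1+0.0265)^6 − 1] / 0.0265 × (1+i) ) = 130500 / 6.581741 = 19,827.5820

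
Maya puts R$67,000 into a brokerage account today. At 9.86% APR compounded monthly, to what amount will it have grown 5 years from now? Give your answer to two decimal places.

R$109,473.03

With 12 periods per year: i = 0.00821667, n = 60.
FV = PV·(1+i)^n = 67,000 × 1.633926 = 109,473.0322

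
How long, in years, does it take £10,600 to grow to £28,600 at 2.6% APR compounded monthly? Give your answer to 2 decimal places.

Periodic rate i = 0.026/12 = 0.00216667.
n = ln(28600/10600) / ln(1+0.00216667) = ln(2.69811) / 0.002164 = 458.5974 months
= 458.5974/12 years

38.22 years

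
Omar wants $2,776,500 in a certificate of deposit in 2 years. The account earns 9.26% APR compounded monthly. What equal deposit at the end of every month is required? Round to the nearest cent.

$105,749.83

With 12 periods per year: i = 0.00771667, n = 24.
FV-annuity factor = 26.255360; PMT = 2.7765e+06 / 26.255360 = 105,749.8348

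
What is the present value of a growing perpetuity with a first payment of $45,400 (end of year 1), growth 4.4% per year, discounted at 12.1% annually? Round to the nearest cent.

$589,610.39

PV = PMT / (i − g) = 45400 / (0.121 − 0.044) = 45400 / 0.077000 = 589,610.3896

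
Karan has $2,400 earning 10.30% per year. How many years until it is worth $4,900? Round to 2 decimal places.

(1+i)^n = 4900/2400 = 2.04167, so n = ln 2.04167 / ln 1.103 = 7.2808 years

7.28 years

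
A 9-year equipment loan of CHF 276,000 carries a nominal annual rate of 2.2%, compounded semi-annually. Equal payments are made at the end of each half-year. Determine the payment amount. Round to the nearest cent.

CHF 16,985.30

With 2 periods per year: i = 0.011, n = 18.
PMT = 276000 / ( [1 − (1+0.011)^(−18)] / 0.011 ) = 276000 / 16.249344 = 16,985.3012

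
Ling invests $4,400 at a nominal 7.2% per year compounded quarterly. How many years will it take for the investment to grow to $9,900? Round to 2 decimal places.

11.36 years

Periodic rate i = 0.072/4 = 0.018.
n = ln(9900/4400) / ln(1+0.018) = ln(2.25000) / 0.017840 = 45.4559 quarters
= 45.4559/4 years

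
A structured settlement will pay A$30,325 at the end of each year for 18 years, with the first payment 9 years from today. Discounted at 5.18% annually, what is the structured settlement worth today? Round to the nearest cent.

A$233,372.09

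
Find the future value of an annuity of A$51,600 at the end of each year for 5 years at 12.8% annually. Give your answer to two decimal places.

A$333,057.06

Accumulation factor s(5|0.128) = 6.454594; FV = 51600 × 6.454594 = 333,057.0605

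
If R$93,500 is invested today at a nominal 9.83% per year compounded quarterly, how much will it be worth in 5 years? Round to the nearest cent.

With 4 periods per year: i = 0.024575, n = 20.
FV = PV·(1+i)^n = 93,500 × 1.625081 = 151,945.1021

R$151,945.10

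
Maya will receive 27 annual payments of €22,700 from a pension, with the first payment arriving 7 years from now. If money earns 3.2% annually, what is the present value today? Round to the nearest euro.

Value one period before first payment (t=6): 22700 × [1 − (1+0.032)^(−27)] / 0.032 = 22700 × 17.899480 = 406,318.1869
PV₀ = 406,318.1869 / (1+0.032)^6 = 406,318.1869 / 1.208031 = 336,347.4025

€336,347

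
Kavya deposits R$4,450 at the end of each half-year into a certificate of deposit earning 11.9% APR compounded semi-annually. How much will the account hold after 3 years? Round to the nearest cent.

R$31,001.11

With 2 periods per year: i = 0.0595, n = 6.
Accumulation factor s(6|0.0595) = 6.966541; FV = 4450 × 6.966541 = 31,001.1058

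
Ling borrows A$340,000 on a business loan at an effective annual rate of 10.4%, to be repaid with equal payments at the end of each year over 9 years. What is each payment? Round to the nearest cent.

Annuity-PV factor = 5.668586; PMT = 340000 / 5.668586 = 59,979.6877

A$59,979.69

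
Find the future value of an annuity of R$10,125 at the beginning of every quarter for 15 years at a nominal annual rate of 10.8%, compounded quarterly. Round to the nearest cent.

Periodic rate i = 0.108/4 = 0.027; n = 15 × 4 = 60 periods.
FV = 10125 × [(1+0.027)^60 − 1] / 0.027 × (1+i) = 10125 × 150.082238 = 1,519,582.6547
(annuity-due: payments at period start, so ×(1+i).)

R$1,519,582.65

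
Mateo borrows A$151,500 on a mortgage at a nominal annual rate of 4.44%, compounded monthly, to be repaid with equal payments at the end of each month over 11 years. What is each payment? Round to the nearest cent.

A$1,452.81

Periodic rate i = 0.0444/12 = 0.0037; n = 11 × 12 = 132 periods.
Annuity-PV factor = 104.280896; PMT = 151500 / 104.280896 = 1,452.8069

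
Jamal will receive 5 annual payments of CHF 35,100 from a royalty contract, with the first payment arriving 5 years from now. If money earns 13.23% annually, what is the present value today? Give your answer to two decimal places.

CHF 74,684.25

Value one period before first payment (t=4): 35100 × [1 − (1+0.1323)^(−5)] / 0.1323 = 35100 × 3.497582 = 122,765.1440
Discount back 4 years: 122,765.1440 × (1+0.1323)^(−4) = 122,765.1440 × 0.608351 = 74,684.2542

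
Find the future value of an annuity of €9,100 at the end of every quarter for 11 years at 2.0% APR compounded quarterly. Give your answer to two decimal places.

€446,616.81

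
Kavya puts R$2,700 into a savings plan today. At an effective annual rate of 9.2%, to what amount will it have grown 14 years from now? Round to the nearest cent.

R$9,257.22

2,700 × (1+0.092)^14 = 2,700 × 3.428601 = 9,257.2225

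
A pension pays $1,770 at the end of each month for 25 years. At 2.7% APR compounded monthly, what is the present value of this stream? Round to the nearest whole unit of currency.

$385,826

Periodic rate i = 0.027/12 = 0.00225; n = 25 × 12 = 300 periods.
PV = PMT · [1 − (1+i)^(−n)] / i = 1770 · 217.981054 = 385,826.4654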